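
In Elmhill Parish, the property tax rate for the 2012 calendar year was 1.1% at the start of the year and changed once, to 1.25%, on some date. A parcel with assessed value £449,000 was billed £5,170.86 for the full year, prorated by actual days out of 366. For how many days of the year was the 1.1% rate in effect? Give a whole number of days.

240 days

Let d = days at the first rate; then 366 − d days at the second rate.
£449,000 × [1.1%·d + 1.25%·(366−d)] / 366 = £5,170.86
Solving gives d = 240, so the new rate took effect on August 28, 2012.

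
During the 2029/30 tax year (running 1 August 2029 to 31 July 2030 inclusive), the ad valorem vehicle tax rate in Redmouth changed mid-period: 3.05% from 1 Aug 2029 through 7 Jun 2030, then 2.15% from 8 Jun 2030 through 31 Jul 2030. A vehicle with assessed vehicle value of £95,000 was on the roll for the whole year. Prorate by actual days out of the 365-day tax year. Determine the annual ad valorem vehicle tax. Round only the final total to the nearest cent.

1 Aug 2029 – 7 Jun 2030: 311 days at 3.05% → £95,000 × 3.05% × 311/365 = £2,468.8288
8 Jun – 31 Jul 2030: 54 days at 2.15% → £95,000 × 2.15% × 54/365 = £302.1781
Total = £2,771.0068

£2,771.01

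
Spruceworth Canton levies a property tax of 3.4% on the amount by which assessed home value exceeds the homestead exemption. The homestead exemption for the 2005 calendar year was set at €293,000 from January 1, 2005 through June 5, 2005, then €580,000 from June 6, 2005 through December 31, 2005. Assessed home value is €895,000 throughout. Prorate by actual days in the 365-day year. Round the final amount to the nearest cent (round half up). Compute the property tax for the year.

€14,880.54

January 1 – June 5, 2005: 156 days, exemption €293,000 → (€895,000 − €293,000) × 3.4% × 156/365 = €8,747.9671
June 6 – December 31, 2005: 209 days, exemption €580,000 → (€895,000 − €580,000) × 3.4% × 209/365 = €6,132.5753
Total = €14,880.5425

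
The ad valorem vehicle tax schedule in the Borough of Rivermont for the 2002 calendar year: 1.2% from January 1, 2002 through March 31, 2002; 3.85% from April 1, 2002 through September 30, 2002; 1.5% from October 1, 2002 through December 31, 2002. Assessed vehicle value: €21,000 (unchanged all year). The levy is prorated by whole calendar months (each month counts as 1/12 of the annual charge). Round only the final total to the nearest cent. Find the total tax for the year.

€546.00

January 1 – March 31, 2002: 3 months at 1.2% → €21,000 × 1.2% × 3/12 = €63.0000
April 1 – September 30, 2002: 6 months at 3.85% → €21,000 × 3.85% × 6/12 = €404.2500
October 1 – December 31, 2002: 3 months at 1.5% → €21,000 × 1.5% × 3/12 = €78.7500
Total = €546.0000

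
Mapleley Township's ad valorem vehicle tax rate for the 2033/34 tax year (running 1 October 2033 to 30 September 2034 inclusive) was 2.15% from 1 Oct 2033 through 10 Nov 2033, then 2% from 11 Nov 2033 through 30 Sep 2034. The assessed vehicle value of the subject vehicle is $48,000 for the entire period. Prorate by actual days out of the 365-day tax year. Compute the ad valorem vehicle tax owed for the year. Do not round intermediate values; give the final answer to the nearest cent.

1 Oct – 10 Nov 2033: 41 days at 2.15% → $48,000 × 2.15% × 41/365 = $115.9233
11 Nov 2033 – 30 Sep 2034: 324 days at 2% → $48,000 × 2% × 324/365 = $852.1644
Total = $968.0877

$968.09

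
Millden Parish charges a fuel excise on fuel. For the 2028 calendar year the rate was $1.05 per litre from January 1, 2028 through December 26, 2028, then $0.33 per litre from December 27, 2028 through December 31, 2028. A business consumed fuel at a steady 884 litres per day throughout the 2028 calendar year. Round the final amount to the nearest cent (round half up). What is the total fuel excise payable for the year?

$336,538.80

January 1 – December 26, 2028: 361 days × 884 litres/day = 319,124 litres at $1.05/litre → $335,080.20
December 27 – December 31, 2028: 5 days × 884 litres/day = 4,420 litres at $0.33/litre → $1,458.60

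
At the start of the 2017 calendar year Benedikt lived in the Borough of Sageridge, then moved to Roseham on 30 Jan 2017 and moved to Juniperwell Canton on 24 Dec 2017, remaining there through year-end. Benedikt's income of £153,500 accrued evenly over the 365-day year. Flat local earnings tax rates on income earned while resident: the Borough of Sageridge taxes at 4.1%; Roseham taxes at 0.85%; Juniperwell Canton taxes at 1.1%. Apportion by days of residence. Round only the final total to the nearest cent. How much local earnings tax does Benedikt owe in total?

The Borough of Sageridge, 1 Jan – 29 Jan 2017: 29 days → £153,500 × 4.1% × 29/365 = £500.0315
Roseham, 30 Jan – 23 Dec 2017: 328 days → £153,500 × 0.85% × 328/365 = £1,172.4877
Juniperwell Canton, 24 Dec – 31 Dec 2017: 8 days → £153,500 × 1.1% × 8/365 = £37.0082
Total = £1,709.5274

£1,709.53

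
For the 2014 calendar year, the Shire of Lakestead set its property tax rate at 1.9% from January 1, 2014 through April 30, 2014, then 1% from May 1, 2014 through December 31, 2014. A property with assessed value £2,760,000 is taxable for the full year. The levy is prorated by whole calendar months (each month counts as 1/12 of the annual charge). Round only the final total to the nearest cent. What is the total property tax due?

£35,880.00

January 1 – April 30, 2014: 4 months at 1.9% → £2,760,000 × 1.9% × 4/12 = £17,480.0000
May 1 – December 31, 2014: 8 months at 1% → £2,760,000 × 1% × 8/12 = £18,400.0000
Total = £35,880.0000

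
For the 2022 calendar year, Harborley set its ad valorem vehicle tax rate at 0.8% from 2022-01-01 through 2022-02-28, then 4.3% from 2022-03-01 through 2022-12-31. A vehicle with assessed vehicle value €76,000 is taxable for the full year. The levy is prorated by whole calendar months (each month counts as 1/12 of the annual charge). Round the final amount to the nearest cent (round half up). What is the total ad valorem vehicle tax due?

€2,824.67

2022-01-01 to 2022-02-28: 2 months at 0.8% → €76,000 × 0.8% × 2/12 = €101.3333
2022-03-01 to 2022-12-31: 10 months at 4.3% → €76,000 × 4.3% × 10/12 = €2,723.3333
Total = €2,824.6667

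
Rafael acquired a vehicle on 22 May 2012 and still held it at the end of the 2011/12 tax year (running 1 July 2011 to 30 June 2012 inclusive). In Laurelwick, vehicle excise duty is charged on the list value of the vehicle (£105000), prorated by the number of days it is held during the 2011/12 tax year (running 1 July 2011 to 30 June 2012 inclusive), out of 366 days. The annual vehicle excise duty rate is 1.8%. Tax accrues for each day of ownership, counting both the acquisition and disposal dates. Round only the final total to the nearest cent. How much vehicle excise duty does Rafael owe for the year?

£206.56

Days held (22 May – 30 Jun 2012): 40 out of 366
Tax = £105000 × 1.8% × 40/366 = £206.5574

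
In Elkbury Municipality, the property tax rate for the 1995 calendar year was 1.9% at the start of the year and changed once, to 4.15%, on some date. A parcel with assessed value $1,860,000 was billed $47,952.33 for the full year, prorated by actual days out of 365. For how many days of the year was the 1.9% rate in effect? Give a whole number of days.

255 days

Let d = days at the first rate; then 365 − d days at the second rate.
$1,860,000 × [1.9%·d + 4.15%·(365−d)] / 365 = $47,952.33
Solving gives d = 255, so the new rate took effect on September 13, 1995.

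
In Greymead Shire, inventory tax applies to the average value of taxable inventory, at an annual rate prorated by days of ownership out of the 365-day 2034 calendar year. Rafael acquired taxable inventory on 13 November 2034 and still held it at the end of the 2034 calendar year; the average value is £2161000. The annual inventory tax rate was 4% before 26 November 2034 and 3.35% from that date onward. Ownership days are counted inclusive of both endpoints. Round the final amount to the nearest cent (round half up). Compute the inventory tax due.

13 November – 25 November 2034: 13 days at 4% → £2161000 × 4% × 13/365 = £3078.6849
26 November – 31 December 2034: 36 days at 3.35% → £2161000 × 3.35% × 36/365 = £7140.1808
Total = £10218.8658

£10218.87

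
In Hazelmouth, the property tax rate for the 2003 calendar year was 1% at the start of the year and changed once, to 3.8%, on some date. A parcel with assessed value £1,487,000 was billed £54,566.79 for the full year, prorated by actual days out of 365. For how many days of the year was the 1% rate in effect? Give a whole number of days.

Let d = days at the first rate; then 365 − d days at the second rate.
£1,487,000 × [1%·d + 3.8%·(365−d)] / 365 = £54,566.79
Solving gives d = 17, so the new rate took effect on January 18, 2003.

17 days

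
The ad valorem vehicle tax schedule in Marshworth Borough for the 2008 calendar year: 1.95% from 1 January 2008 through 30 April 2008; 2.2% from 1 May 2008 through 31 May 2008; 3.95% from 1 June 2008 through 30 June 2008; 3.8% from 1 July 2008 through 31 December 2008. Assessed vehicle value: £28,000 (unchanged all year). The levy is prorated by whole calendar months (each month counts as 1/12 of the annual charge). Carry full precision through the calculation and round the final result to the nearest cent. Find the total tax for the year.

£857.50

1 January – 30 April 2008: 4 months at 1.95% → £28,000 × 1.95% × 4/12 = £182.0000
1 May – 31 May 2008: 1 month at 2.2% → £28,000 × 2.2% × 1/12 = £51.3333
1 June – 30 June 2008: 1 month at 3.95% → £28,000 × 3.95% × 1/12 = £92.1667
1 July – 31 December 2008: 6 months at 3.8% → £28,000 × 3.8% × 6/12 = £532.0000
Total = £857.5000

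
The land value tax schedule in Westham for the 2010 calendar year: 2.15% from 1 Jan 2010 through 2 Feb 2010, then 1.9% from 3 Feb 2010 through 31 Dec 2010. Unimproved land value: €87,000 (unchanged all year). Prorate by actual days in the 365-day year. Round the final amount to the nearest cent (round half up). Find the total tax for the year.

€1,672.66

1 Jan – 2 Feb 2010: 33 days at 2.15% → €87,000 × 2.15% × 33/365 = €169.1137
3 Feb – 31 Dec 2010: 332 days at 1.9% → €87,000 × 1.9% × 332/365 = €1,503.5507
Total = €1,672.6644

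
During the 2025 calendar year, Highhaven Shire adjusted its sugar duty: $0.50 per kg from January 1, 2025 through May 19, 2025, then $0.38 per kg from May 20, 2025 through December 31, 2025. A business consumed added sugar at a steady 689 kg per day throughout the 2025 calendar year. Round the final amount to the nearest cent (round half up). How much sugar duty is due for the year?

$107,056.82

January 1 – May 19, 2025: 139 days × 689 kg/day = 95,771 kg at $0.50/kg → $47,885.50
May 20 – December 31, 2025: 226 days × 689 kg/day = 155,714 kg at $0.38/kg → $59,171.32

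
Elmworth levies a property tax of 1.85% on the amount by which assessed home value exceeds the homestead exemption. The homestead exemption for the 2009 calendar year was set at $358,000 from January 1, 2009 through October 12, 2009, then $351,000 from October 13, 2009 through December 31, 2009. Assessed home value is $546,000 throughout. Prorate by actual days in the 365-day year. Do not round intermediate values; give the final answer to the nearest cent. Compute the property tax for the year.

January 1 – October 12, 2009: 285 days, exemption $358,000 → ($546,000 − $358,000) × 1.85% × 285/365 = $2,715.6986
October 13 – December 31, 2009: 80 days, exemption $351,000 → ($546,000 − $351,000) × 1.85% × 80/365 = $790.6849
Total = $3,506.3836

$3,506.38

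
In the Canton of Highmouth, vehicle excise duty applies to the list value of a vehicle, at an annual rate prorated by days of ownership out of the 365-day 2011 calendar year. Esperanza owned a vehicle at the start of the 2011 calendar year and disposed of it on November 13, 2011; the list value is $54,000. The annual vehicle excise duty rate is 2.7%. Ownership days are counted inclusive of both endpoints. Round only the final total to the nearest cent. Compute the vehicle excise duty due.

Days held (January 1 – November 13, 2011): 317 out of 365
Tax = $54,000 × 2.7% × 317/365 = $1,266.2630

$1,266.26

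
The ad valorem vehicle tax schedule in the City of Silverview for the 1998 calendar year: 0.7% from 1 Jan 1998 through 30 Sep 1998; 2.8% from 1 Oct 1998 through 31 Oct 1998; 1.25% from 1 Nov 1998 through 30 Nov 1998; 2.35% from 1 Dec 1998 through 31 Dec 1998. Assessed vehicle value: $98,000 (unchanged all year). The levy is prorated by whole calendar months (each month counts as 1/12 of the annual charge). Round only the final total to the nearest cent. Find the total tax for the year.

1 Jan – 30 Sep 1998: 9 months at 0.7% → $98,000 × 0.7% × 9/12 = $514.5000
1 Oct – 31 Oct 1998: 1 month at 2.8% → $98,000 × 2.8% × 1/12 = $228.6667
1 Nov – 30 Nov 1998: 1 month at 1.25% → $98,000 × 1.25% × 1/12 = $102.0833
1 Dec – 31 Dec 1998: 1 month at 2.35% → $98,000 × 2.35% × 1/12 = $191.9167
Total = $1,037.1667

$1,037.17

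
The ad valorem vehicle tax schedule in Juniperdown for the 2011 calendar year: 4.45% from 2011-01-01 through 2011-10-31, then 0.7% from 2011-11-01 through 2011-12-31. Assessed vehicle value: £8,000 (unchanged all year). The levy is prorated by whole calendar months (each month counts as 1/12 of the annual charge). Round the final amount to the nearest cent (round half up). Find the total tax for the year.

£306.00

2011-01-01 to 2011-10-31: 10 months at 4.45% → £8,000 × 4.45% × 10/12 = £296.6667
2011-11-01 to 2011-12-31: 2 months at 0.7% → £8,000 × 0.7% × 2/12 = £9.3333
Total = £306.0000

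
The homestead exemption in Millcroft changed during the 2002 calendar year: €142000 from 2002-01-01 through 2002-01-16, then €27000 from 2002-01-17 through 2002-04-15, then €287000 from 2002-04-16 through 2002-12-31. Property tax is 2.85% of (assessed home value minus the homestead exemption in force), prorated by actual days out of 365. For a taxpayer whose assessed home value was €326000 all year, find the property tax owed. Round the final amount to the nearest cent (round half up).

€3099.47

2002-01-01 to 2002-01-16: 16 days, exemption €142000 → (€326000 − €142000) × 2.85% × 16/365 = €229.8740
2002-01-17 to 2002-04-15: 89 days, exemption €27000 → (€326000 − €27000) × 2.85% × 89/365 = €2077.8452
2002-04-16 to 2002-12-31: 260 days, exemption €287000 → (€326000 − €287000) × 2.85% × 260/365 = €791.7534
Total = €3099.4726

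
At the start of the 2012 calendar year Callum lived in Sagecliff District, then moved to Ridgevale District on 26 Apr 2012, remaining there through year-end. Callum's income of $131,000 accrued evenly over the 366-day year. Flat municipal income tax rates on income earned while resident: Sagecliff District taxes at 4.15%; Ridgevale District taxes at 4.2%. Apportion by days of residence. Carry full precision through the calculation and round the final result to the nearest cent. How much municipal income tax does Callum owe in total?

$5,481.24

Sagecliff District, 1 Jan – 25 Apr 2012: 116 days → $131,000 × 4.15% × 116/366 = $1,723.0437
Ridgevale District, 26 Apr – 31 Dec 2012: 250 days → $131,000 × 4.2% × 250/366 = $3,758.1967
Total = $5,481.2404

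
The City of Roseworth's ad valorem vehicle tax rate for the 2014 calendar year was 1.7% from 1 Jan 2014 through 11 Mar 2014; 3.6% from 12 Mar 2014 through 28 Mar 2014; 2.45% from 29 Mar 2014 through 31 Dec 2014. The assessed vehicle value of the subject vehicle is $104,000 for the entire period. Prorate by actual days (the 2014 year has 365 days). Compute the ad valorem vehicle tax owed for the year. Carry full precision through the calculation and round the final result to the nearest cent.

$2,454.12

1 Jan – 11 Mar 2014: 70 days at 1.7% → $104,000 × 1.7% × 70/365 = $339.0685
12 Mar – 28 Mar 2014: 17 days at 3.6% → $104,000 × 3.6% × 17/365 = $174.3781
29 Mar – 31 Dec 2014: 278 days at 2.45% → $104,000 × 2.45% × 278/365 = $1,940.6685
Total = $2,454.1151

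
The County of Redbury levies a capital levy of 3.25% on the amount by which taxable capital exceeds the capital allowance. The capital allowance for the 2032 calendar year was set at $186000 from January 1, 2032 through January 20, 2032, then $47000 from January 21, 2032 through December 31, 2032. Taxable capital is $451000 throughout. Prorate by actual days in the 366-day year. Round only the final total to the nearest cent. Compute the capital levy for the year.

January 1 – January 20, 2032: 20 days, exemption $186000 → ($451000 − $186000) × 3.25% × 20/366 = $470.6284
January 21 – December 31, 2032: 346 days, exemption $47000 → ($451000 − $47000) × 3.25% × 346/366 = $12412.5137
Total = $12883.1421

$12883.14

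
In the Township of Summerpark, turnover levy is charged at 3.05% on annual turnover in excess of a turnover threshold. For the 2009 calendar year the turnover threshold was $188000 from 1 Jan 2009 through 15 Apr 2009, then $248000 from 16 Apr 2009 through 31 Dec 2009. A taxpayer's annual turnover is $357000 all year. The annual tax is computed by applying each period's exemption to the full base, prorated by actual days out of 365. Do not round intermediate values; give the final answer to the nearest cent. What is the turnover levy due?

$3850.94

1 Jan – 15 Apr 2009: 105 days, exemption $188000 → ($357000 − $188000) × 3.05% × 105/365 = $1482.8014
16 Apr – 31 Dec 2009: 260 days, exemption $248000 → ($357000 − $248000) × 3.05% × 260/365 = $2368.1370
Total = $3850.9384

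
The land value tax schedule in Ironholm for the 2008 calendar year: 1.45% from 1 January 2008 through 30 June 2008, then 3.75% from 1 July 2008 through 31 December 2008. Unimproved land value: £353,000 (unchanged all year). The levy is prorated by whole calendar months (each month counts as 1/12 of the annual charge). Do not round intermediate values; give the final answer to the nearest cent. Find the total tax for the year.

£9,178.00

1 January – 30 June 2008: 6 months at 1.45% → £353,000 × 1.45% × 6/12 = £2,559.2500
1 July – 31 December 2008: 6 months at 3.75% → £353,000 × 3.75% × 6/12 = £6,618.7500
Total = £9,178.0000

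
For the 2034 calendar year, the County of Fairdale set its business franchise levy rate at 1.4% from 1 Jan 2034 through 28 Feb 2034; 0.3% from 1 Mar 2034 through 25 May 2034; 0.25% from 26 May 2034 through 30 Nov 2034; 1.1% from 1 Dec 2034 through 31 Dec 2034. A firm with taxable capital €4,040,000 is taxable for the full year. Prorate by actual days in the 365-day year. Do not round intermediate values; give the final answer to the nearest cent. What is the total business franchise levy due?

€21,002.47

1 Jan – 28 Feb 2034: 59 days at 1.4% → €4,040,000 × 1.4% × 59/365 = €9,142.5753
1 Mar – 25 May 2034: 86 days at 0.3% → €4,040,000 × 0.3% × 86/365 = €2,855.6712
26 May – 30 Nov 2034: 189 days at 0.25% → €4,040,000 × 0.25% × 189/365 = €5,229.8630
1 Dec – 31 Dec 2034: 31 days at 1.1% → €4,040,000 × 1.1% × 31/365 = €3,774.3562
Total = €21,002.4658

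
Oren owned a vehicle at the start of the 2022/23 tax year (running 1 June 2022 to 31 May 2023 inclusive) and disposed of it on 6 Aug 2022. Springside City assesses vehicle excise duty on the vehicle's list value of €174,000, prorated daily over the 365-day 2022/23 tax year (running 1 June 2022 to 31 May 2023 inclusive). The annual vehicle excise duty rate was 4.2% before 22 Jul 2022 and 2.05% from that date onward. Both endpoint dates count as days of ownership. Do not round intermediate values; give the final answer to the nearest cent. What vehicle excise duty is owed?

€1,177.48

1 Jun – 21 Jul 2022: 51 days at 4.2% → €174,000 × 4.2% × 51/365 = €1,021.1178
22 Jul – 6 Aug 2022: 16 days at 2.05% → €174,000 × 2.05% × 16/365 = €156.3616
Total = €1,177.4795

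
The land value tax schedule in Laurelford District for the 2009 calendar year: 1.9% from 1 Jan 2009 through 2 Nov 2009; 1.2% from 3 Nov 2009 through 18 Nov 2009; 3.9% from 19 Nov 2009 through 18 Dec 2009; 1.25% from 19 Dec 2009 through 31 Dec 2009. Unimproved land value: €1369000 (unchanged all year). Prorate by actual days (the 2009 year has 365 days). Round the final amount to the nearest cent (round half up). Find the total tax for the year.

€27524.40

1 Jan – 2 Nov 2009: 306 days at 1.9% → €1369000 × 1.9% × 306/365 = €21806.4822
3 Nov – 18 Nov 2009: 16 days at 1.2% → €1369000 × 1.2% × 16/365 = €720.1315
19 Nov – 18 Dec 2009: 30 days at 3.9% → €1369000 × 3.9% × 30/365 = €4388.3014
19 Dec – 31 Dec 2009: 13 days at 1.25% → €1369000 × 1.25% × 13/365 = €609.4863
Total = €27524.4014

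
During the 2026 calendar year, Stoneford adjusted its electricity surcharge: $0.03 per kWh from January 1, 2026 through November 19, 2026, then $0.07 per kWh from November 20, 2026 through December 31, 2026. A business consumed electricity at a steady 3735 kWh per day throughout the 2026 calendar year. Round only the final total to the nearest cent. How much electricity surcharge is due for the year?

$47173.05

January 1 – November 19, 2026: 323 days × 3735 kWh/day = 1,206,405 kWh at $0.03/kWh → $36192.15
November 20 – December 31, 2026: 42 days × 3735 kWh/day = 156,870 kWh at $0.07/kWh → $10980.90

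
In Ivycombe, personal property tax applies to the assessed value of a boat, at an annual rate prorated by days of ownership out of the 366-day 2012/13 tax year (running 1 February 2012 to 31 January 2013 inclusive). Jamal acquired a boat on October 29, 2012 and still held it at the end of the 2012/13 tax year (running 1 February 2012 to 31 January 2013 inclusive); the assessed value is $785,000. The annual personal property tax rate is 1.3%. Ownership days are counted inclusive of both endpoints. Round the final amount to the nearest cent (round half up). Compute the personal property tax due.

Days held (October 29, 2012 – January 31, 2013): 95 out of 366
Tax = $785,000 × 1.3% × 95/366 = $2,648.8388

$2,648.84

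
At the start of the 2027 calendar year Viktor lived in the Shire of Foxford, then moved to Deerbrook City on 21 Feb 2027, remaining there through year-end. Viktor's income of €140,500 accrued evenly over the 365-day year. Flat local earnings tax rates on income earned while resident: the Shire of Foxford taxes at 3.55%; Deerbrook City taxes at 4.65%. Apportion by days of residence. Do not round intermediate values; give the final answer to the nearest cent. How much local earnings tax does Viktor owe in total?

The Shire of Foxford, 1 Jan – 20 Feb 2027: 51 days → €140,500 × 3.55% × 51/365 = €696.9185
Deerbrook City, 21 Feb – 31 Dec 2027: 314 days → €140,500 × 4.65% × 314/365 = €5,620.3849
Total = €6,317.3034

€6,317.30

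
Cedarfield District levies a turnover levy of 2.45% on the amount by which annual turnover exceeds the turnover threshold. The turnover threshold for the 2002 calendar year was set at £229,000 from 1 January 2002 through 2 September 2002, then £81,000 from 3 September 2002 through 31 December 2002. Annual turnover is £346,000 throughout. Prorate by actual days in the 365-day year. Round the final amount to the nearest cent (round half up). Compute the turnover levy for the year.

1 January – 2 September 2002: 245 days, exemption £229,000 → (£346,000 − £229,000) × 2.45% × 245/365 = £1,924.0890
3 September – 31 December 2002: 120 days, exemption £81,000 → (£346,000 − £81,000) × 2.45% × 120/365 = £2,134.5205
Total = £4,058.6096

£4,058.61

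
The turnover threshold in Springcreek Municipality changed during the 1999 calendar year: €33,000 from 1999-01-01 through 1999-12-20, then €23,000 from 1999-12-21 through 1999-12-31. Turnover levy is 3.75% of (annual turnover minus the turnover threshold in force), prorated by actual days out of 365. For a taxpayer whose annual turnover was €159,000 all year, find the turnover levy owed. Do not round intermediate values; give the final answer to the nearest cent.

€4,736.30

1999-01-01 to 1999-12-20: 354 days, exemption €33,000 → (€159,000 − €33,000) × 3.75% × 354/365 = €4,582.6027
1999-12-21 to 1999-12-31: 11 days, exemption €23,000 → (€159,000 − €23,000) × 3.75% × 11/365 = €153.6986
Total = €4,736.3014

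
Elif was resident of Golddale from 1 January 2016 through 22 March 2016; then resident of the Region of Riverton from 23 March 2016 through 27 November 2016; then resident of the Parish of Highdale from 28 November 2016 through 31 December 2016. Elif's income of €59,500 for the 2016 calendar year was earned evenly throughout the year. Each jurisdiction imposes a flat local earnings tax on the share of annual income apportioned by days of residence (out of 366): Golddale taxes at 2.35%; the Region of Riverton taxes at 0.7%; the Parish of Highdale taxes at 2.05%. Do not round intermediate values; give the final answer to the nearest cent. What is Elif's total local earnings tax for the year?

€711.07

Golddale, 1 January – 22 March 2016: 82 days → €59,500 × 2.35% × 82/366 = €313.2691
The Region of Riverton, 23 March – 27 November 2016: 250 days → €59,500 × 0.7% × 250/366 = €284.4945
The Parish of Highdale, 28 November – 31 December 2016: 34 days → €59,500 × 2.05% × 34/366 = €113.3101
Total = €711.0738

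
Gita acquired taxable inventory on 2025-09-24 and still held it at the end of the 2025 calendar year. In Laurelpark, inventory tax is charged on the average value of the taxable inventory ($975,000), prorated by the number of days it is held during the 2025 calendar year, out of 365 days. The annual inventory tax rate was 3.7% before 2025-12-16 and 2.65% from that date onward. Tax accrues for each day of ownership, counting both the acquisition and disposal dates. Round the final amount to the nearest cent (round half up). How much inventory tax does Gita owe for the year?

$9,335.96

2025-09-24 to 2025-12-15: 83 days at 3.7% → $975,000 × 3.7% × 83/365 = $8,203.3562
2025-12-16 to 2025-12-31: 16 days at 2.65% → $975,000 × 2.65% × 16/365 = $1,132.6027
Total = $9,335.9589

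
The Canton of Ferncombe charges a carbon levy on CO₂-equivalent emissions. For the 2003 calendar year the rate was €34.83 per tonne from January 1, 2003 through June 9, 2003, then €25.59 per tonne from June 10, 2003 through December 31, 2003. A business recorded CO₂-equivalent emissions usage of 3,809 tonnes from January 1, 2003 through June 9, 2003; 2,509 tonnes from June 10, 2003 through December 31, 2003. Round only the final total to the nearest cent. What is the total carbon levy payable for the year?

€196872.78

January 1 – June 9, 2003: 3,809 tonnes at €34.83/tonne → €132667.47
June 10 – December 31, 2003: 2,509 tonnes at €25.59/tonne → €64205.31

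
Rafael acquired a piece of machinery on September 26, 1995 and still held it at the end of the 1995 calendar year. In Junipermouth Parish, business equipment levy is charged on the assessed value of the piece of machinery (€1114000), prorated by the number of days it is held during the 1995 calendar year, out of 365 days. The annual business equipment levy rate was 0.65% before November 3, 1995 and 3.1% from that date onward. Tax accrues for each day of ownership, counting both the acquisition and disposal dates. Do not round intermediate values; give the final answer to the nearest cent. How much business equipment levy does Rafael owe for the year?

€6336.07

September 26 – November 2, 1995: 38 days at 0.65% → €1114000 × 0.65% × 38/365 = €753.8575
November 3 – December 31, 1995: 59 days at 3.1% → €1114000 × 3.1% × 59/365 = €5582.2082
Total = €6336.0658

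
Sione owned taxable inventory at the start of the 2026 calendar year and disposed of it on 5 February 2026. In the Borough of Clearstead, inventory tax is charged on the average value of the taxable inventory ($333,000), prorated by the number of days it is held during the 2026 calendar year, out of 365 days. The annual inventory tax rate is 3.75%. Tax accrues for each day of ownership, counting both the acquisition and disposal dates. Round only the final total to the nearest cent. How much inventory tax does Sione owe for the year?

Days held (1 January – 5 February 2026): 36 out of 365
Tax = $333,000 × 3.75% × 36/365 = $1,231.6438

$1,231.64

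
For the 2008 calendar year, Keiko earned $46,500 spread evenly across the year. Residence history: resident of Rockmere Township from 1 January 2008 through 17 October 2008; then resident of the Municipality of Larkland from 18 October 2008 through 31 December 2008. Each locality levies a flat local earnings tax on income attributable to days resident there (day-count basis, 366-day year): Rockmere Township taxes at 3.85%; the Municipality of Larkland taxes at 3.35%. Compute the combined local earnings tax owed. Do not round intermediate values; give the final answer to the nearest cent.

$1,742.61

Rockmere Township, 1 January – 17 October 2008: 291 days → $46,500 × 3.85% × 291/366 = $1,423.3955
The Municipality of Larkland, 18 October – 31 December 2008: 75 days → $46,500 × 3.35% × 75/366 = $319.2111
Total = $1,742.6066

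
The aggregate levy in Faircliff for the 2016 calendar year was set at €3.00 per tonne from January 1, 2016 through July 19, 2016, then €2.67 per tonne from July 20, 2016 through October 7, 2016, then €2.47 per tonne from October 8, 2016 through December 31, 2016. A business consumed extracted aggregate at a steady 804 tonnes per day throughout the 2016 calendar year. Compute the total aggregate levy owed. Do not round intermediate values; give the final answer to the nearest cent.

€825,346.20

January 1 – July 19, 2016: 201 days × 804 tonnes/day = 161,604 tonnes at €3.00/tonne → €484,812.00
July 20 – October 7, 2016: 80 days × 804 tonnes/day = 64,320 tonnes at €2.67/tonne → €171,734.40
October 8 – December 31, 2016: 85 days × 804 tonnes/day = 68,340 tonnes at €2.47/tonne → €168,799.80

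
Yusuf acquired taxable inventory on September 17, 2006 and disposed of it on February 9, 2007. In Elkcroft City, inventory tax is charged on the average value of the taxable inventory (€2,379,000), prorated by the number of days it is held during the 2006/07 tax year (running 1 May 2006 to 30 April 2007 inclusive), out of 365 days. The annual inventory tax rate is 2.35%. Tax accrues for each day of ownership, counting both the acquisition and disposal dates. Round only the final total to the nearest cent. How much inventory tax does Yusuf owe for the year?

Days held (September 17, 2006 – February 9, 2007): 146 out of 365
Tax = €2,379,000 × 2.35% × 146/365 = €22,362.6000

€22,362.60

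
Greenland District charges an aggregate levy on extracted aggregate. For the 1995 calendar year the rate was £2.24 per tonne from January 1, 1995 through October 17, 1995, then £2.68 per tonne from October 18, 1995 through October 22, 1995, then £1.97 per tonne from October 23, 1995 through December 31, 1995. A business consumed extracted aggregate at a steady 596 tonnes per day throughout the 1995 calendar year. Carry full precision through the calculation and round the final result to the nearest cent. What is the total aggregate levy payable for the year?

January 1 – October 17, 1995: 290 days × 596 tonnes/day = 172,840 tonnes at £2.24/tonne → £387161.60
October 18 – October 22, 1995: 5 days × 596 tonnes/day = 2,980 tonnes at £2.68/tonne → £7986.40
October 23 – December 31, 1995: 70 days × 596 tonnes/day = 41,720 tonnes at £1.97/tonne → £82188.40

£477336.40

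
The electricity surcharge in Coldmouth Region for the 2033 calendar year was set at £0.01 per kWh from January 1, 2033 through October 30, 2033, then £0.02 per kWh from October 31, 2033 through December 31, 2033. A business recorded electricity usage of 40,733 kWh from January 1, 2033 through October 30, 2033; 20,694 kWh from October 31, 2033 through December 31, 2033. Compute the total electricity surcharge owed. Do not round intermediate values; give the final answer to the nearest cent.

£821.21

January 1 – October 30, 2033: 40,733 kWh at £0.01/kWh → £407.33
October 31 – December 31, 2033: 20,694 kWh at £0.02/kWh → £413.88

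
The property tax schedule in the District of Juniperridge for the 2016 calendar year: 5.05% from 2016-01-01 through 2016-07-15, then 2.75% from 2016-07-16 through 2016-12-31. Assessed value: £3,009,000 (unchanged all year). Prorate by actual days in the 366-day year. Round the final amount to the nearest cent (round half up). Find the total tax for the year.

2016-01-01 to 2016-07-15: 197 days at 5.05% → £3,009,000 × 5.05% × 197/366 = £81,789.7172
2016-07-16 to 2016-12-31: 169 days at 2.75% → £3,009,000 × 2.75% × 169/366 = £38,208.5451
Total = £119,998.2623

£119,998.26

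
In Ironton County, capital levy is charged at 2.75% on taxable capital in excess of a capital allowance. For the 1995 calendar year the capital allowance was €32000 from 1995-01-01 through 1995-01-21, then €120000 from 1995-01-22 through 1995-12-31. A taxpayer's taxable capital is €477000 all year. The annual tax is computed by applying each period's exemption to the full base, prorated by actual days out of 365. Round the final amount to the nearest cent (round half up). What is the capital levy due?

€9956.73

1995-01-01 to 1995-01-21: 21 days, exemption €32000 → (€477000 − €32000) × 2.75% × 21/365 = €704.0753
1995-01-22 to 1995-12-31: 344 days, exemption €120000 → (€477000 − €120000) × 2.75% × 344/365 = €9252.6575
Total = €9956.7329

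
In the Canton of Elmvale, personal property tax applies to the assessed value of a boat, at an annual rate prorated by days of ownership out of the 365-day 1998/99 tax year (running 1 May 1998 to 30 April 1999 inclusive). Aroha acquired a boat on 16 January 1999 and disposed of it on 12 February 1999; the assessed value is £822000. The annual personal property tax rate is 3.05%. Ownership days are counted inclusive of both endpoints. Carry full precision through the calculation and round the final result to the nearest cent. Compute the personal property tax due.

£1923.25

Days held (16 January – 12 February 1999): 28 out of 365
Tax = £822000 × 3.05% × 28/365 = £1923.2548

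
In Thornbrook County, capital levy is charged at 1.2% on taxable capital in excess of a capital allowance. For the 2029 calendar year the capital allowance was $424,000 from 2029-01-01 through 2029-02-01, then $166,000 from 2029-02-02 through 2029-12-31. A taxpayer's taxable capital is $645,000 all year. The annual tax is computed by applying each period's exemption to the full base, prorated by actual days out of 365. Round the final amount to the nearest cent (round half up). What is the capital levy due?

$5,476.57

2029-01-01 to 2029-02-01: 32 days, exemption $424,000 → ($645,000 − $424,000) × 1.2% × 32/365 = $232.5041
2029-02-02 to 2029-12-31: 333 days, exemption $166,000 → ($645,000 − $166,000) × 1.2% × 333/365 = $5,244.0658
Total = $5,476.5699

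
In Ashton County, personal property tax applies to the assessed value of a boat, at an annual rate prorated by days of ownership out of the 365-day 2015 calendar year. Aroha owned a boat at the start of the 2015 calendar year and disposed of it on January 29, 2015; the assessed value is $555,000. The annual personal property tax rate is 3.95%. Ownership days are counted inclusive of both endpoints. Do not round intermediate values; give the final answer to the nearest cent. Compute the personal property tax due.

$1,741.79

Days held (January 1 – January 29, 2015): 29 out of 365
Tax = $555,000 × 3.95% × 29/365 = $1,741.7877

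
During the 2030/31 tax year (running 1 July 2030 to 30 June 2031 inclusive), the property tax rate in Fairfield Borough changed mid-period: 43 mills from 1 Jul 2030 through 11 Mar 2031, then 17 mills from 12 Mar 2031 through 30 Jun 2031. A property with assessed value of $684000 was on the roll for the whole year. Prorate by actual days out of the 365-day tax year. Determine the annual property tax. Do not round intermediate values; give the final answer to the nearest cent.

$24003.72

1 Jul 2030 – 11 Mar 2031: 254 days at 43 mills → $684000 × 4.3% × 254/365 = $20467.5288
12 Mar – 30 Jun 2031: 111 days at 17 mills → $684000 × 1.7% × 111/365 = $3536.1863
Total = $24003.7151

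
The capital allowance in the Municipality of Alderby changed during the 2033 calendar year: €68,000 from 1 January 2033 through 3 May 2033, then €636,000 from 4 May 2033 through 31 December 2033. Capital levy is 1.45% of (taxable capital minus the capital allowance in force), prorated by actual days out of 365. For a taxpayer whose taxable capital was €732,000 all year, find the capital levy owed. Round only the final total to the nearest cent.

1 January – 3 May 2033: 123 days, exemption €68,000 → (€732,000 − €68,000) × 1.45% × 123/365 = €3,244.5041
4 May – 31 December 2033: 242 days, exemption €636,000 → (€732,000 − €636,000) × 1.45% × 242/365 = €922.9151
Total = €4,167.4192

€4,167.42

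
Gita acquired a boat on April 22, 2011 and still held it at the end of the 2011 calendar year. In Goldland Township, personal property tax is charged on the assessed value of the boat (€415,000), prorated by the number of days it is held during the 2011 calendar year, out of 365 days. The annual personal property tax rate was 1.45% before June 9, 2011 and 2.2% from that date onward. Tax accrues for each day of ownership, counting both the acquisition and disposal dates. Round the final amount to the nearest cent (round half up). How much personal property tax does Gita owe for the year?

€5,944.16

April 22 – June 8, 2011: 48 days at 1.45% → €415,000 × 1.45% × 48/365 = €791.3425
June 9 – December 31, 2011: 206 days at 2.2% → €415,000 × 2.2% × 206/365 = €5,152.8219
Total = €5,944.1644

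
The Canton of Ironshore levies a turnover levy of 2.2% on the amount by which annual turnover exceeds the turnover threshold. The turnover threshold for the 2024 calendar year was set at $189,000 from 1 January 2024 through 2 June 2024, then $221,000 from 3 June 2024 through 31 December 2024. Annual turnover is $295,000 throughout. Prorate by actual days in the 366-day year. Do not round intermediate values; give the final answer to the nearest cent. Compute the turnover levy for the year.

1 January – 2 June 2024: 154 days, exemption $189,000 → ($295,000 − $189,000) × 2.2% × 154/366 = $981.2240
3 June – 31 December 2024: 212 days, exemption $221,000 → ($295,000 − $221,000) × 2.2% × 212/366 = $942.9945
Total = $1,924.2186

$1,924.22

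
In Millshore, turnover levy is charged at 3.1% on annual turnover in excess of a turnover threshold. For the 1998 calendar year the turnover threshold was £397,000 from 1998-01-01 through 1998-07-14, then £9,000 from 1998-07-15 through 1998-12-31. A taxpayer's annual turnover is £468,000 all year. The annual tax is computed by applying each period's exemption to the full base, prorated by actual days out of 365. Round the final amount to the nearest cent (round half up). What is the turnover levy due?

£7,803.08

1998-01-01 to 1998-07-14: 195 days, exemption £397,000 → (£468,000 − £397,000) × 3.1% × 195/365 = £1,175.8767
1998-07-15 to 1998-12-31: 170 days, exemption £9,000 → (£468,000 − £9,000) × 3.1% × 170/365 = £6,627.2055
Total = £7,803.0822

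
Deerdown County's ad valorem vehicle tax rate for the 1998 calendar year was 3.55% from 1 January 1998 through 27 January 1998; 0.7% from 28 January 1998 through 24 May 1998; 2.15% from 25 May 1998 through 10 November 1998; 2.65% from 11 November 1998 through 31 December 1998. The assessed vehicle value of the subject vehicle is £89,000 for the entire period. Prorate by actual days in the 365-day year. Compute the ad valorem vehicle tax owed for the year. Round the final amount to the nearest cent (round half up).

1 January – 27 January 1998: 27 days at 3.55% → £89,000 × 3.55% × 27/365 = £233.7164
28 January – 24 May 1998: 117 days at 0.7% → £89,000 × 0.7% × 117/365 = £199.7014
25 May – 10 November 1998: 170 days at 2.15% → £89,000 × 2.15% × 170/365 = £891.2192
11 November – 31 December 1998: 51 days at 2.65% → £89,000 × 2.65% × 51/365 = £329.5438
Total = £1,654.1808

£1,654.18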